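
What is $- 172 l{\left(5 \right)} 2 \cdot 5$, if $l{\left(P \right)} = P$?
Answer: $-8600$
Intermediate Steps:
$- 172 l{\left(5 \right)} 2 \cdot 5 = \left(-172\right) 5 \cdot 2 \cdot 5 = \left(-860\right) 10 = -8600$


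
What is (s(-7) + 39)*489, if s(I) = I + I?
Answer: 12225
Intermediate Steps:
s(I) = 2*I
(s(-7) + 39)*489 = (2*(-7) + 39)*489 = (-14 + 39)*489 = 25*489 = 12225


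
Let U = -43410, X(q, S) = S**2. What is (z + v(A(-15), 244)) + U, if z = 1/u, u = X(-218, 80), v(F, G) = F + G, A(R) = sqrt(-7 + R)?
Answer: -276262399/6400 + I*sqrt(22) ≈ -43166.0 + 4.6904*I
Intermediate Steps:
u = 6400 (u = 80**2 = 6400)
z = 1/6400 ≈ 0.00015625
(z + v(A(-15), 244)) + U = (1/6400 + (sqrt(-7 - 15) + 244)) - 43410 = (1/6400 + (sqrt(-22) + 244)) - 43410 = (1/6400 + (I*sqrt(22) + 244)) - 43410 = (1/6400 + (244 + I*sqrt(22))) - 43410 = (1561601/6400 + I*sqrt(22)) - 43410 = -276262399/6400 + I*sqrt(22)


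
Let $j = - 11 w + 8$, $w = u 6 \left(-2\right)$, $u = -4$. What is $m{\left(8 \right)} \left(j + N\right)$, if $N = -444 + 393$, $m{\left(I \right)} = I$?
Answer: $-4568$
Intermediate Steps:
$w = 48$ ($w = \left(-4\right) 6 \left(-2\right) = \left(-24\right) \left(-2\right) = 48$)
$N = -51$
$j = -520$ ($j = \left(-11\right) 48 + 8 = -528 + 8 = -520$)
$m{\left(8 \right)} \left(j + N\right) = 8 \left(-520 - 51\right) = 8 \left(-571\right) = -4568$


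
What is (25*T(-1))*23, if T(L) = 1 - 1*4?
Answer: -1725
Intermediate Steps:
T(L) = -3 (T(L) = 1 - 4 = -3)
(25*T(-1))*23 = (25*(-3))*23 = -75*23 = -1725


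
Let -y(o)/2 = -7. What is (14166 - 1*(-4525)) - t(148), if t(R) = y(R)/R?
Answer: 1383127/74 ≈ 18691.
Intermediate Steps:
y(o) = 14 (y(o) = -2*(-7) = 14)
t(R) = 14/R
(14166 - 1*(-4525)) - t(148) = (14166 - 1*(-4525)) - 14/148 = (14166 + 4525) - 14/148 = 18691 - 1*7/74 = 18691 - 7/74 = 1383127/74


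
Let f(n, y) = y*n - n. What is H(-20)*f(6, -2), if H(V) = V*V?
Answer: -7200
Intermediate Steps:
H(V) = V²
f(n, y) = -n + n*y (f(n, y) = n*y - n = -n + n*y)
H(-20)*f(6, -2) = (-20)²*(6*(-1 - 2)) = 400*(6*(-3)) = 400*(-18) = -7200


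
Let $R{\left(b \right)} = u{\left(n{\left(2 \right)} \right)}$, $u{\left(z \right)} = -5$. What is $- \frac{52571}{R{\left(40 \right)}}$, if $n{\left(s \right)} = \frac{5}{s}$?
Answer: $\frac{52571}{5} \approx 10514.0$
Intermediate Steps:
$R{\left(b \right)} = -5$
$- \frac{52571}{R{\left(40 \right)}} = - \frac{52571}{-5} = \left(-52571\right) \left(- \frac{1}{5}\right) = \frac{52571}{5}$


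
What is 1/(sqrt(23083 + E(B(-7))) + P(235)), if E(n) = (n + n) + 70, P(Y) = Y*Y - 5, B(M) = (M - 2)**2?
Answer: 11044/609845017 - sqrt(23315)/3049225085 ≈ 1.8059e-5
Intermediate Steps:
B(M) = (-2 + M)**2
P(Y) = -5 + Y**2 (P(Y) = Y**2 - 5 = -5 + Y**2)
E(n) = 70 + 2*n (E(n) = 2*n + 70 = 70 + 2*n)
1/(sqrt(23083 + E(B(-7))) + P(235)) = 1/(sqrt(23083 + (70 + 2*(-2 - 7)**2)) + (-5 + 235**2)) = 1/(sqrt(23083 + (70 + 2*(-9)**2)) + (-5 + 55225)) = 1/(sqrt(23083 + (70 + 2*81)) + 55220) = 1/(sqrt(23083 + (70 + 162)) + 55220) = 1/(sqrt(23083 + 232) + 55220) = 1/(sqrt(23315) + 55220) = 1/(55220 + sqrt(23315))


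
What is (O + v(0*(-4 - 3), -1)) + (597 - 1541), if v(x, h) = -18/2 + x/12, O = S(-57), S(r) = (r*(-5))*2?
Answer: -383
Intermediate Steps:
S(r) = -10*r (S(r) = -5*r*2 = -10*r)
O = 570 (O = -10*(-57) = 570)
v(x, h) = -9 + x/12 (v(x, h) = -18*1/2 + x*(1/12) = -9 + x/12)
(O + v(0*(-4 - 3), -1)) + (597 - 1541) = (570 + (-9 + (0*(-4 - 3))/12)) + (597 - 1541) = (570 + (-9 + (0*(-7))/12)) - 944 = (570 + (-9 + (1/12)*0)) - 944 = (570 + (-9 + 0)) - 944 = (570 - 9) - 944 = 561 - 944 = -383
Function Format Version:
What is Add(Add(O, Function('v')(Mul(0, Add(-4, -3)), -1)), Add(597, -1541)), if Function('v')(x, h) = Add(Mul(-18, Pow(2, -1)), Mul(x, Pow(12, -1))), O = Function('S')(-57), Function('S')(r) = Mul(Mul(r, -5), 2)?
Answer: -383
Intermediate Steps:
Function('S')(r) = Mul(-10, r) (Function('S')(r) = Mul(Mul(-5, r), 2) = Mul(-10, r))
O = 570 (O = Mul(-10, -57) = 570)
Function('v')(x, h) = Add(-9, Mul(Rational(1, 12), x)) (Function('v')(x, h) = Add(Mul(-18, Rational(1, 2)), Mul(x, Rational(1, 12))) = Add(-9, Mul(Rational(1, 12), x)))
Add(Add(O, Function('v')(Mul(0, Add(-4, -3)), -1)), Add(597, -1541)) = Add(Add(570, Add(-9, Mul(Rational(1, 12), Mul(0, Add(-4, -3))))), Add(597, -1541)) = Add(Add(570, Add(-9, Mul(Rational(1, 12), Mul(0, -7)))), -944) = Add(Add(570, Add(-9, Mul(Rational(1, 12), 0))), -944) = Add(Add(570, Add(-9, 0)), -944) = Add(Add(570, -9), -944) = Add(561, -944) = -383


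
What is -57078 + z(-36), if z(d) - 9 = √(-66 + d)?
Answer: -57069 + I*√102 ≈ -57069.0 + 10.1*I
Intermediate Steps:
z(d) = 9 + √(-66 + d)
-57078 + z(-36) = -57078 + (9 + √(-66 - 36)) = -57078 + (9 + √(-102)) = -57078 + (9 + I*√102) = -57069 + I*√102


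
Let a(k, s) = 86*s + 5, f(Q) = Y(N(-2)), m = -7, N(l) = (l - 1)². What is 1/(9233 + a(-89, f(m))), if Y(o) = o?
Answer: 1/10012 ≈ 9.9880e-5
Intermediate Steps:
N(l) = (-1 + l)²
f(Q) = 9 (f(Q) = (-1 - 2)² = (-3)² = 9)
a(k, s) = 5 + 86*s
1/(9233 + a(-89, f(m))) = 1/(9233 + (5 + 86*9)) = 1/(9233 + (5 + 774)) = 1/(9233 + 779) = 1/10012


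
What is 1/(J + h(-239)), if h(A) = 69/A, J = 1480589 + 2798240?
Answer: 239/1022640062 ≈ 2.3371e-7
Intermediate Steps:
J = 4278829
1/(J + h(-239)) = 1/(4278829 + 69/(-239)) = 1/(4278829 + 69*(-1/239)) = 1/(4278829 - 69/239) = 1/(1022640062/239) = 239/1022640062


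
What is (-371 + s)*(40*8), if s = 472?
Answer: 32320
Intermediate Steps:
(-371 + s)*(40*8) = (-371 + 472)*(40*8) = 101*320 = 32320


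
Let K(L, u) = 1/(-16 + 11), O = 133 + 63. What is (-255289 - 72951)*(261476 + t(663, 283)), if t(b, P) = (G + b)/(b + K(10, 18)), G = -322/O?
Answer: -995509806069460/11599 ≈ -8.5827e+10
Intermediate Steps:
O = 196
K(L, u) = -1/5 (K(L, u) = 1/(-5) = -1/5)
G = -23/14 (G = -322/196 = -322*1/196 = -23/14 ≈ -1.6429)
t(b, P) = (-23/14 + b)/(-1/5 + b) (t(b, P) = (-23/14 + b)/(b - 1/5) = (-23/14 + b)/(-1/5 + b))
(-255289 - 72951)*(261476 + t(663, 283)) = (-255289 - 72951)*(261476 + 5*(-23 + 14*663)/(14*(-1 + 5*663))) = -328240*(261476 + 5*(-23 + 9282)/(14*(-1 + 3315))) = -328240*(261476 + (5/14)*9259/3314) = -328240*(261476 + (5/14)*(1/3314)*9259) = -328240*(261476 + 46295/46396) = -328240*12131486791/46396 = -995509806069460/11599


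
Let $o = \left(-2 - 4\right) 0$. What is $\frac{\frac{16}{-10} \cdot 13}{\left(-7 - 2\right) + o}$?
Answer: $\frac{104}{45} \approx 2.3111$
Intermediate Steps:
$o = 0$ ($o = \left(-6\right) 0 = 0$)
$\frac{\frac{16}{-10} \cdot 13}{\left(-7 - 2\right) + o} = \frac{\frac{16}{-10} \cdot 13}{\left(-7 - 2\right) + 0} = \frac{16 \left(- \frac{1}{10}\right) 13}{-9 + 0} = \frac{\left(- \frac{8}{5}\right) 13}{-9} = \left(- \frac{104}{5}\right) \left(- \frac{1}{9}\right) = \frac{104}{45}$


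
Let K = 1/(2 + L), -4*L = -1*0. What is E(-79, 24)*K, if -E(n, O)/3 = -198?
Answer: 297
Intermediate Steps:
L = 0 (L = -(-1)*0/4 = -¼*0 = 0)
E(n, O) = 594 (E(n, O) = -3*(-198) = 594)
K = ½ (K = 1/(2 + 0) = 1/2 = ½ ≈ 0.50000)
E(-79, 24)*K = 594*(½) = 297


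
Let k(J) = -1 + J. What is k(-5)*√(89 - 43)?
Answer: -6*√46 ≈ -40.694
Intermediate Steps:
k(-5)*√(89 - 43) = (-1 - 5)*√(89 - 43) = -6*√46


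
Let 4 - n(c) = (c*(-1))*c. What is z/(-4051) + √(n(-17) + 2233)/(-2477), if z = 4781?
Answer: -4781/4051 - √2526/2477 ≈ -1.2005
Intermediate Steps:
n(c) = 4 + c² (n(c) = 4 - c*(-1)*c = 4 - (-c)*c = 4 - (-1)*c² = 4 + c²)
z/(-4051) + √(n(-17) + 2233)/(-2477) = 4781/(-4051) + √((4 + (-17)²) + 2233)/(-2477) = 4781*(-1/4051) + √((4 + 289) + 2233)*(-1/2477) = -4781/4051 + √(293 + 2233)*(-1/2477) = -4781/4051 + √2526*(-1/2477) = -4781/4051 - √2526/2477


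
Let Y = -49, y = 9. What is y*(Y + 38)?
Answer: -99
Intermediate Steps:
y*(Y + 38) = 9*(-49 + 38) = 9*(-11) = -99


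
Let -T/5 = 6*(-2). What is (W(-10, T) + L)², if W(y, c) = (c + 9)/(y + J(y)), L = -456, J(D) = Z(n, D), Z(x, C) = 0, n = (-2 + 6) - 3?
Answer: 21427641/100 ≈ 2.1428e+5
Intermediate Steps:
n = 1 (n = 4 - 3 = 1)
J(D) = 0
T = 60 (T = -30*(-2) = -5*(-12) = 60)
W(y, c) = (9 + c)/y (W(y, c) = (c + 9)/(y + 0) = (9 + c)/y)
(W(-10, T) + L)² = ((9 + 60)/(-10) - 456)² = (-⅒*69 - 456)² = (-69/10 - 456)² = (-4629/10)² = 21427641/100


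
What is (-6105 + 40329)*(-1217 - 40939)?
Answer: -1442746944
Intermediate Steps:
(-6105 + 40329)*(-1217 - 40939) = 34224*(-42156) = -1442746944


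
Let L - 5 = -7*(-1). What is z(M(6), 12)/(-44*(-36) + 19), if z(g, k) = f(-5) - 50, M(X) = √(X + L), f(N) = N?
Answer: -55/1603 ≈ -0.034311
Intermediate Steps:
L = 12 (L = 5 - 7*(-1) = 5 + 7 = 12)
M(X) = √(12 + X) (M(X) = √(X + 12) = √(12 + X))
z(g, k) = -55 (z(g, k) = -5 - 50 = -55)
z(M(6), 12)/(-44*(-36) + 19) = -55/(-44*(-36) + 19) = -55/(1584 + 19) = -55/1603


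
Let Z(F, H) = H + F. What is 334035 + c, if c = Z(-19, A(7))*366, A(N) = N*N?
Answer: 345015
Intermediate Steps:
A(N) = N²
Z(F, H) = F + H
c = 10980 (c = (-19 + 7²)*366 = (-19 + 49)*366 = 30*366 = 10980)
334035 + c = 334035 + 10980 = 345015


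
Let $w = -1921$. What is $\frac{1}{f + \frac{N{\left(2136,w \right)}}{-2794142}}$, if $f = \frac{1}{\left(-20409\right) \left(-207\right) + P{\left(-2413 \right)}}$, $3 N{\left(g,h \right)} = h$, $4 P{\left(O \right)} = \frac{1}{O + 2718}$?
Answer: $\frac{43203768474756786}{9911231261701} \approx 4359.1$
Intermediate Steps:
$P{\left(O \right)} = \frac{1}{4 \left(2718 + O\right)}$ ($P{\left(O \right)} = \frac{1}{4 \left(O + 2718\right)} = \frac{1}{4 \left(2718 + O\right)}$)
$N{\left(g,h \right)} = \frac{h}{3}$
$f = \frac{1220}{5154088861}$ ($f = \frac{1}{\left(-20409\right) \left(-207\right) + \frac{1}{4 \left(2718 - 2413\right)}} = \frac{1}{4224663 + \frac{1}{4 \cdot 305}} = \frac{1}{4224663 + \frac{1}{4} \cdot \frac{1}{305}} = \frac{1}{4224663 + \frac{1}{1220}} = \frac{1}{\frac{5154088861}{1220}} = \frac{1220}{5154088861} \approx 2.3671 \cdot 10^{-7}$)
$\frac{1}{f + \frac{N{\left(2136,w \right)}}{-2794142}} = \frac{1}{\frac{1220}{5154088861} + \frac{\frac{1}{3} \left(-1921\right)}{-2794142}} = \frac{1}{\frac{1220}{5154088861} - - \frac{1921}{8382426}} = \frac{1}{\frac{1220}{5154088861} + \frac{1921}{8382426}} = \frac{1}{\frac{9911231261701}{43203768474756786}} = \frac{43203768474756786}{9911231261701}$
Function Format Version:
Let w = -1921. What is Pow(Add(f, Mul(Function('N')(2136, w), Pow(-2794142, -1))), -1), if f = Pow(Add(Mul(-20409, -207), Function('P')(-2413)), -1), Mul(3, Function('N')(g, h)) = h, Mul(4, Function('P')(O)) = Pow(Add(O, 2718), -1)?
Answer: Rational(43203768474756786, 9911231261701) ≈ 4359.1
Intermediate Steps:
Function('P')(O) = Mul(Rational(1, 4), Pow(Add(2718, O), -1)) (Function('P')(O) = Mul(Rational(1, 4), Pow(Add(O, 2718), -1)) = Mul(Rational(1, 4), Pow(Add(2718, O), -1)))
Function('N')(g, h) = Mul(Rational(1, 3), h)
f = Rational(1220, 5154088861) (f = Pow(Add(Mul(-20409, -207), Mul(Rational(1, 4), Pow(Add(2718, -2413), -1))), -1) = Pow(Add(4224663, Mul(Rational(1, 4), Pow(305, -1))), -1) = Pow(Add(4224663, Mul(Rational(1, 4), Rational(1, 305))), -1) = Pow(Add(4224663, Rational(1, 1220)), -1) = Pow(Rational(5154088861, 1220), -1) = Rational(1220, 5154088861) ≈ 2.3671e-7)
Pow(Add(f, Mul(Function('N')(2136, w), Pow(-2794142, -1))), -1) = Pow(Add(Rational(1220, 5154088861), Mul(Mul(Rational(1, 3), -1921), Pow(-2794142, -1))), -1) = Pow(Add(Rational(1220, 5154088861), Mul(Rational(-1921, 3), Rational(-1, 2794142))), -1) = Pow(Add(Rational(1220, 5154088861), Rational(1921, 8382426)), -1) = Pow(Rational(9911231261701, 43203768474756786), -1) = Rational(43203768474756786, 9911231261701)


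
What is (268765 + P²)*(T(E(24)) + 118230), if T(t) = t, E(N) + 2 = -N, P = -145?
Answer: 34254337160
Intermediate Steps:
E(N) = -2 - N
(268765 + P²)*(T(E(24)) + 118230) = (268765 + (-145)²)*((-2 - 1*24) + 118230) = (268765 + 21025)*((-2 - 24) + 118230) = 289790*(-26 + 118230) = 289790*118204 = 34254337160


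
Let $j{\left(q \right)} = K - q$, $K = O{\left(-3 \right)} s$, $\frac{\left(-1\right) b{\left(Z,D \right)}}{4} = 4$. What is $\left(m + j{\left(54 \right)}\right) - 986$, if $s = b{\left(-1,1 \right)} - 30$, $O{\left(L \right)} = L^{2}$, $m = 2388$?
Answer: $934$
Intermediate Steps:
$b{\left(Z,D \right)} = -16$ ($b{\left(Z,D \right)} = \left(-4\right) 4 = -16$)
$s = -46$ ($s = -16 - 30 = -46$)
$K = -414$ ($K = \left(-3\right)^{2} \left(-46\right) = 9 \left(-46\right) = -414$)
$j{\left(q \right)} = -414 - q$
$\left(m + j{\left(54 \right)}\right) - 986 = \left(2388 - 468\right) - 986 = 1920 - 986 = 934$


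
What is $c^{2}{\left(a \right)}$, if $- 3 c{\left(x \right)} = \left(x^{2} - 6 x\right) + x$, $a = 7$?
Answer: $\frac{196}{9} \approx 21.778$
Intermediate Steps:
$c{\left(x \right)} = - \frac{x^{2}}{3} + \frac{5 x}{3}$ ($c{\left(x \right)} = - \frac{\left(x^{2} - 6 x\right) + x}{3} = - \frac{x^{2} - 5 x}{3} = - \frac{x^{2}}{3} + \frac{5 x}{3}$)
$c^{2}{\left(a \right)} = \left(\frac{1}{3} \cdot 7 \left(5 - 7\right)\right)^{2} = \left(\frac{1}{3} \cdot 7 \left(-2\right)\right)^{2} = \left(- \frac{14}{3}\right)^{2} = \frac{196}{9}$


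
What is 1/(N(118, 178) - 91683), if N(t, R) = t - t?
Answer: -1/91683 ≈ -1.0907e-5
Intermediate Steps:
N(t, R) = 0
1/(N(118, 178) - 91683) = 1/(0 - 91683) = 1/(-91683) = -1/91683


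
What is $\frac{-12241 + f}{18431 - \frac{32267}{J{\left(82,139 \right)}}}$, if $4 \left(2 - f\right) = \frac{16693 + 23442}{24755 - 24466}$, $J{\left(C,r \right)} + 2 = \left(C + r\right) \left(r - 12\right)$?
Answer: $- \frac{398197979235}{597922212688} \approx -0.66597$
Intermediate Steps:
$J{\left(C,r \right)} = -2 + \left(-12 + r\right) \left(C + r\right)$ ($J{\left(C,r \right)} = -2 + \left(C + r\right) \left(r - 12\right) = -2 + \left(C + r\right) \left(-12 + r\right) = -2 + \left(-12 + r\right) \left(C + r\right)$)
$f = - \frac{37823}{1156}$ ($f = 2 - \frac{\left(16693 + 23442\right) \frac{1}{24755 - 24466}}{4} = 2 - \frac{40135 \cdot \frac{1}{289}}{4} = 2 - \frac{40135}{1156} = - \frac{37823}{1156} \approx -32.719$)
$\frac{-12241 + f}{18431 - \frac{32267}{J{\left(82,139 \right)}}} = \frac{-12241 - \frac{37823}{1156}}{18431 - \frac{32267}{-2 + 139^{2} - 984 - 1668 + 82 \cdot 139}} = - \frac{14188419}{1156 \left(18431 - \frac{32267}{-2 + 19321 - 984 - 1668 + 11398}\right)} = - \frac{14188419}{1156 \left(18431 - \frac{32267}{28065}\right)} = - \frac{14188419}{1156 \cdot \frac{517233748}{28065}} = \left(- \frac{14188419}{1156}\right) \frac{28065}{517233748} = - \frac{398197979235}{597922212688}$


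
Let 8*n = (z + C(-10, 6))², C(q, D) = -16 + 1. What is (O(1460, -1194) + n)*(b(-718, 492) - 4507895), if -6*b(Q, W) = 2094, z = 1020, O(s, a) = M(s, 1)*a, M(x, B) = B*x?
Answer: 14579542754595/2 ≈ 7.2898e+12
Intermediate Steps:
C(q, D) = -15
O(s, a) = a*s (O(s, a) = (1*s)*a = s*a = a*s)
b(Q, W) = -349 (b(Q, W) = -⅙*2094 = -349)
n = 1010025/8 (n = (1020 - 15)²/8 = (⅛)*1005² = (⅛)*1010025 = 1010025/8 ≈ 1.2625e+5)
(O(1460, -1194) + n)*(b(-718, 492) - 4507895) = (-1194*1460 + 1010025/8)*(-349 - 4507895) = (-1743240 + 1010025/8)*(-4508244) = -12935895/8*(-4508244) = 14579542754595/2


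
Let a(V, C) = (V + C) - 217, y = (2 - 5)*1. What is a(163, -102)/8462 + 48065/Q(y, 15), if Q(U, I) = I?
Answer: 40672369/12693 ≈ 3204.3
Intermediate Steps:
y = -3 (y = -3*1 = -3)
a(V, C) = -217 + C + V (a(V, C) = (C + V) - 217 = -217 + C + V)
a(163, -102)/8462 + 48065/Q(y, 15) = (-217 - 102 + 163)/8462 + 48065/15 = -156*1/8462 + 48065*(1/15) = -78/4231 + 9613/3 = 40672369/12693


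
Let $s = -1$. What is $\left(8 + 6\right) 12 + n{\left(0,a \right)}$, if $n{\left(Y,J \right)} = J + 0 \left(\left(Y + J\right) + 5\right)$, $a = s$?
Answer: $167$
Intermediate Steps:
$a = -1$
$n{\left(Y,J \right)} = J$ ($n{\left(Y,J \right)} = J + 0 \left(\left(J + Y\right) + 5\right) = J + 0 \left(5 + J + Y\right) = J + 0 = J$)
$\left(8 + 6\right) 12 + n{\left(0,a \right)} = \left(8 + 6\right) 12 - 1 = 14 \cdot 12 - 1 = 168 - 1 = 167$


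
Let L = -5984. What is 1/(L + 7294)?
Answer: 1/1310 ≈ 0.00076336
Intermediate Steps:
1/(L + 7294) = 1/(-5984 + 7294) = 1/1310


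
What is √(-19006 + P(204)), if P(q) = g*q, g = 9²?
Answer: I*√2482 ≈ 49.82*I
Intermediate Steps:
g = 81
P(q) = 81*q
√(-19006 + P(204)) = √(-19006 + 81*204) = √(-19006 + 16524) = √(-2482) = I*√2482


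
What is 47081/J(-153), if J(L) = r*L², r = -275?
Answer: -47081/6437475 ≈ -0.0073136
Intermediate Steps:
J(L) = -275*L²
47081/J(-153) = 47081/((-275*(-153)²)) = 47081/((-275*23409)) = 47081/(-6437475) = 47081*(-1/6437475) = -47081/6437475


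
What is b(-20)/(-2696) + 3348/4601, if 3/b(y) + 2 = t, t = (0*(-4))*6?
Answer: 18066219/24808592 ≈ 0.72822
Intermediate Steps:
t = 0 (t = 0*6 = 0)
b(y) = -3/2 (b(y) = 3/(-2 + 0) = 3/(-2) = 3*(-1/2) = -3/2)
b(-20)/(-2696) + 3348/4601 = -3/2/(-2696) + 3348/4601 = -3/2*(-1/2696) + 3348*(1/4601) = 3/5392 + 3348/4601 = 18066219/24808592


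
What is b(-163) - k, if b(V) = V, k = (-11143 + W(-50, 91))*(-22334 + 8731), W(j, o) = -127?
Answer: -153305973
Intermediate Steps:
k = 153305810 (k = (-11143 - 127)*(-22334 + 8731) = -11270*(-13603) = 153305810)
b(-163) - k = -163 - 1*153305810 = -163 - 153305810 = -153305973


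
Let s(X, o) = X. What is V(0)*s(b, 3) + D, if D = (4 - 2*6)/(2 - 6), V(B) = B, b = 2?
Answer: 2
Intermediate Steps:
D = 2 (D = (4 - 12)/(-4) = -8*(-1/4) = 2)
V(0)*s(b, 3) + D = 0*2 + 2 = 0 + 2 = 2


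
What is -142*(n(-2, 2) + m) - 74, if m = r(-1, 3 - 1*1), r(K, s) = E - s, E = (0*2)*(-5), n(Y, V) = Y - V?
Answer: 778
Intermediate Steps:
E = 0 (E = 0*(-5) = 0)
r(K, s) = -s (r(K, s) = 0 - s = -s)
m = -2 (m = -(3 - 1*1) = -(3 - 1) = -1*2 = -2)
-142*(n(-2, 2) + m) - 74 = -142*((-2 - 1*2) - 2) - 74 = -142*((-2 - 2) - 2) - 74 = -142*(-4 - 2) - 74 = -142*(-6) - 74 = 852 - 74 = 778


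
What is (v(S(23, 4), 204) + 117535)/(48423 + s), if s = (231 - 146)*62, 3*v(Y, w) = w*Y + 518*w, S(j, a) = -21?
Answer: 151331/53693 ≈ 2.8185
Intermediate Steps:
v(Y, w) = 518*w/3 + Y*w/3 (v(Y, w) = (w*Y + 518*w)/3 = (Y*w + 518*w)/3 = (518*w + Y*w)/3 = 518*w/3 + Y*w/3)
s = 5270 (s = 85*62 = 5270)
(v(S(23, 4), 204) + 117535)/(48423 + s) = ((⅓)*204*(518 - 21) + 117535)/(48423 + 5270) = ((⅓)*204*497 + 117535)/53693 = (33796 + 117535)*(1/53693) = 151331*(1/53693) = 151331/53693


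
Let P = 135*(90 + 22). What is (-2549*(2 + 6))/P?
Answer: -2549/1890 ≈ -1.3487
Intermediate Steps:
P = 15120 (P = 135*112 = 15120)
(-2549*(2 + 6))/P = -2549*(2 + 6)/15120 = -2549*8*(1/15120) = -20392*1/15120 = -2549/1890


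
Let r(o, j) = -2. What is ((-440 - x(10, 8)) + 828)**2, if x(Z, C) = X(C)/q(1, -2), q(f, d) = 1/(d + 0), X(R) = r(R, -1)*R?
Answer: 126736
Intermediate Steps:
X(R) = -2*R
q(f, d) = 1/d
x(Z, C) = 4*C (x(Z, C) = (-2*C)/(1/(-2)) = (-2*C)/(-1/2) = -2*C*(-2) = 4*C)
((-440 - x(10, 8)) + 828)**2 = ((-440 - 4*8) + 828)**2 = ((-440 - 1*32) + 828)**2 = ((-440 - 32) + 828)**2 = (-472 + 828)**2 = 356**2 = 126736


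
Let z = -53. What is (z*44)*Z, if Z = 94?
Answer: -219208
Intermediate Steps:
(z*44)*Z = -53*44*94 = -2332*94 = -219208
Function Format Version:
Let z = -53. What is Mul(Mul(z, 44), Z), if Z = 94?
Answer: -219208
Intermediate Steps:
Mul(Mul(z, 44), Z) = Mul(Mul(-53, 44), 94) = Mul(-2332, 94) = -219208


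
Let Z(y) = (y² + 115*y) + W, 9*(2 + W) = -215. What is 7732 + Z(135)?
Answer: 373105/9 ≈ 41456.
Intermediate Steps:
W = -233/9 (W = -2 + (⅑)*(-215) = -2 - 215/9 = -233/9 ≈ -25.889)
Z(y) = -233/9 + y² + 115*y (Z(y) = (y² + 115*y) - 233/9 = -233/9 + y² + 115*y)
7732 + Z(135) = 7732 + (-233/9 + 135² + 115*135) = 7732 + (-233/9 + 18225 + 15525) = 7732 + 303517/9 = 373105/9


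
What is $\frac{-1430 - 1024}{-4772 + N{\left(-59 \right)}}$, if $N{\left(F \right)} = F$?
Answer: $\frac{2454}{4831} \approx 0.50797$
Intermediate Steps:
$\frac{-1430 - 1024}{-4772 + N{\left(-59 \right)}} = \frac{-1430 - 1024}{-4772 - 59} = - \frac{2454}{-4831} = \left(-2454\right) \left(- \frac{1}{4831}\right) = \frac{2454}{4831}$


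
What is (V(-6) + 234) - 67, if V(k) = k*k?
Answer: 203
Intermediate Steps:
V(k) = k²
(V(-6) + 234) - 67 = ((-6)² + 234) - 67 = (36 + 234) - 67 = 270 - 67 = 203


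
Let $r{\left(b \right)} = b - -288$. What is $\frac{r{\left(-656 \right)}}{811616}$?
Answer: $- \frac{23}{50726} \approx -0.00045342$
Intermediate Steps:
$r{\left(b \right)} = 288 + b$ ($r{\left(b \right)} = b + 288 = 288 + b$)
$\frac{r{\left(-656 \right)}}{811616} = \frac{288 - 656}{811616} = \left(-368\right) \frac{1}{811616} = - \frac{23}{50726}$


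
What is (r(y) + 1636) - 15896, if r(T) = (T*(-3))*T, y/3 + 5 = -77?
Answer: -195808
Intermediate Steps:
y = -246 (y = -15 + 3*(-77) = -15 - 231 = -246)
r(T) = -3*T² (r(T) = (-3*T)*T = -3*T²)
(r(y) + 1636) - 15896 = (-3*(-246)² + 1636) - 15896 = (-3*60516 + 1636) - 15896 = (-181548 + 1636) - 15896 = -179912 - 15896 = -195808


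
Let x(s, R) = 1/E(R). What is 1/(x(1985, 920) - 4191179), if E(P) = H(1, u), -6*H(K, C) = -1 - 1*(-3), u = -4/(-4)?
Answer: -1/4191182 ≈ -2.3860e-7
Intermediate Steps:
u = 1 (u = -4*(-¼) = 1)
H(K, C) = -⅓ (H(K, C) = -(-1 - 1*(-3))/6 = -(-1 + 3)/6 = -⅙*2 = -⅓)
E(P) = -⅓
x(s, R) = -3 (x(s, R) = 1/(-⅓) = -3)
1/(x(1985, 920) - 4191179) = 1/(-3 - 4191179) = 1/(-4191182) = -1/4191182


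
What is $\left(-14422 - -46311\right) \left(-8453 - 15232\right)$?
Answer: $-755290965$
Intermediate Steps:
$\left(-14422 - -46311\right) \left(-8453 - 15232\right) = \left(-14422 + 46311\right) \left(-23685\right) = 31889 \left(-23685\right) = -755290965$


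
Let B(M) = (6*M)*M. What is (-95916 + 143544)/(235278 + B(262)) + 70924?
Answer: 7649657806/107857 ≈ 70924.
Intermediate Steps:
B(M) = 6*M²
(-95916 + 143544)/(235278 + B(262)) + 70924 = (-95916 + 143544)/(235278 + 6*262²) + 70924 = 47628/(235278 + 6*68644) + 70924 = 47628/(235278 + 411864) + 70924 = 47628/647142 + 70924 = 47628*(1/647142) + 70924 = 7938/107857 + 70924 = 7649657806/107857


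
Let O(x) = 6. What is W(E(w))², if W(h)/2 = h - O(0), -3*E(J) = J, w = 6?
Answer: 256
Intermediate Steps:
E(J) = -J/3
W(h) = -12 + 2*h (W(h) = 2*(h - 1*6) = 2*(h - 6) = 2*(-6 + h) = -12 + 2*h)
W(E(w))² = (-12 + 2*(-⅓*6))² = (-12 + 2*(-2))² = (-12 - 4)² = (-16)² = 256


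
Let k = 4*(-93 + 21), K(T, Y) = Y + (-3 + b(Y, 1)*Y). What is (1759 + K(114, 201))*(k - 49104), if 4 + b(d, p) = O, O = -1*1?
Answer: -47021184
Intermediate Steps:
O = -1
b(d, p) = -5 (b(d, p) = -4 - 1 = -5)
K(T, Y) = -3 - 4*Y (K(T, Y) = Y + (-3 - 5*Y) = -3 - 4*Y)
k = -288 (k = 4*(-72) = -288)
(1759 + K(114, 201))*(k - 49104) = (1759 + (-3 - 4*201))*(-288 - 49104) = (1759 + (-3 - 804))*(-49392) = (1759 - 807)*(-49392) = 952*(-49392) = -47021184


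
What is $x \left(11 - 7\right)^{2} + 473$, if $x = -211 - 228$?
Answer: $-6551$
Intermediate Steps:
$x = -439$ ($x = -211 - 228 = -439$)
$x \left(11 - 7\right)^{2} + 473 = - 439 \left(11 - 7\right)^{2} + 473 = - 439 \cdot 4^{2} + 473 = \left(-439\right) 16 + 473 = -7024 + 473 = -6551$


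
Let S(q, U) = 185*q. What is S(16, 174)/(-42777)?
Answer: -2960/42777 ≈ -0.069196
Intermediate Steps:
S(16, 174)/(-42777) = (185*16)/(-42777) = 2960*(-1/42777) = -2960/42777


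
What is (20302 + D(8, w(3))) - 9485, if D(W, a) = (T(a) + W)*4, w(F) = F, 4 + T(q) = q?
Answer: 10845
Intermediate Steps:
T(q) = -4 + q
D(W, a) = -16 + 4*W + 4*a (D(W, a) = ((-4 + a) + W)*4 = (-4 + W + a)*4 = -16 + 4*W + 4*a)
(20302 + D(8, w(3))) - 9485 = (20302 + (-16 + 4*8 + 4*3)) - 9485 = (20302 + (-16 + 32 + 12)) - 9485 = (20302 + 28) - 9485 = 20330 - 9485 = 10845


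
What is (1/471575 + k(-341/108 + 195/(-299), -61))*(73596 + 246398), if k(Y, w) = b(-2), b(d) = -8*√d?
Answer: 319994/471575 - 2559952*I*√2 ≈ 0.67856 - 3.6203e+6*I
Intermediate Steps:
k(Y, w) = -8*I*√2
(1/471575 + k(-341/108 + 195/(-299), -61))*(73596 + 246398) = (1/471575 - 8*I*√2)*(73596 + 246398) = (1/471575 - 8*I*√2)*319994 = 319994/471575 - 2559952*I*√2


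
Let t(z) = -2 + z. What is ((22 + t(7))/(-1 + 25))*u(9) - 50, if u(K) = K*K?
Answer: 329/8 ≈ 41.125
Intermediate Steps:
u(K) = K²
((22 + t(7))/(-1 + 25))*u(9) - 50 = ((22 + (-2 + 7))/(-1 + 25))*9² - 50 = ((22 + 5)/24)*81 - 50 = (27*(1/24))*81 - 50 = (9/8)*81 - 50 = 729/8 - 50 = 329/8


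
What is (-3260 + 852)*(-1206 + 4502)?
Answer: -7936768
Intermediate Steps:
(-3260 + 852)*(-1206 + 4502) = -2408*3296 = -7936768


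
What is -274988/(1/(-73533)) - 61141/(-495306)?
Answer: 10015430370977965/495306 ≈ 2.0221e+10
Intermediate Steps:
-274988/(1/(-73533)) - 61141/(-495306) = -274988/(-1/73533) - 61141*(-1/495306) = -274988*(-73533) + 61141/495306 = 20220692604 + 61141/495306 = 10015430370977965/495306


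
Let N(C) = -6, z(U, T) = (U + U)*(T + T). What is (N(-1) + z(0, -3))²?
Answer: 36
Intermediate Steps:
z(U, T) = 4*T*U (z(U, T) = (2*U)*(2*T) = 4*T*U)
(N(-1) + z(0, -3))² = (-6 + 4*(-3)*0)² = (-6 + 0)² = (-6)² = 36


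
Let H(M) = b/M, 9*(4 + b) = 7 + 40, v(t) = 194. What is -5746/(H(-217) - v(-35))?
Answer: 11221938/378893 ≈ 29.618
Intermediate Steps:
b = 11/9 (b = -4 + (7 + 40)/9 = -4 + (⅑)*47 = -4 + 47/9 = 11/9 ≈ 1.2222)
H(M) = 11/(9*M)
-5746/(H(-217) - v(-35)) = -5746/((11/9)/(-217) - 1*194) = -5746/((11/9)*(-1/217) - 194) = -5746/(-11/1953 - 194) = -5746/(-378893/1953) = -5746*(-1953/378893) = 11221938/378893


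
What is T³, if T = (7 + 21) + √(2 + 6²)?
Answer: (28 + √38)³ ≈ 39877.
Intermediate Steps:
T = 28 + √38 (T = 28 + √(2 + 36) = 28 + √38 ≈ 34.164)
T³ = (28 + √38)³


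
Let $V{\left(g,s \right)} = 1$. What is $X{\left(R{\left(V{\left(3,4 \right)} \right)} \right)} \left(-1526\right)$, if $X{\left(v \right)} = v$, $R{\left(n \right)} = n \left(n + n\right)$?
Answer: $-3052$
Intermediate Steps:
$R{\left(n \right)} = 2 n^{2}$ ($R{\left(n \right)} = n 2 n = 2 n^{2}$)
$X{\left(R{\left(V{\left(3,4 \right)} \right)} \right)} \left(-1526\right) = 2 \cdot 1^{2} \left(-1526\right) = 2 \cdot 1 \left(-1526\right) = 2 \left(-1526\right) = -3052$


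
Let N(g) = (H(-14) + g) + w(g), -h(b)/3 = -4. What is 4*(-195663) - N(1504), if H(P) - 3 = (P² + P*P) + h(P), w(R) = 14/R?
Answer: -589991383/752 ≈ -7.8456e+5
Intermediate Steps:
h(b) = 12 (h(b) = -3*(-4) = 12)
H(P) = 15 + 2*P² (H(P) = 3 + ((P² + P*P) + 12) = 3 + ((P² + P²) + 12) = 3 + (2*P² + 12) = 3 + (12 + 2*P²) = 15 + 2*P²)
N(g) = 407 + g + 14/g (N(g) = ((15 + 2*(-14)²) + g) + 14/g = ((15 + 2*196) + g) + 14/g = ((15 + 392) + g) + 14/g = (407 + g) + 14/g = 407 + g + 14/g)
4*(-195663) - N(1504) = 4*(-195663) - (407 + 1504 + 14/1504) = -782652 - (407 + 1504 + 14*(1/1504)) = -782652 - (407 + 1504 + 7/752) = -782652 - 1*1437079/752 = -782652 - 1437079/752 = -589991383/752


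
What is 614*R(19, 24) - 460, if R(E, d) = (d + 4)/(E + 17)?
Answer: 158/9 ≈ 17.556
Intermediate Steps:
R(E, d) = (4 + d)/(17 + E)
614*R(19, 24) - 460 = 614*((4 + 24)/(17 + 19)) - 460 = 614*(28/36) - 460 = 614*((1/36)*28) - 460 = 614*(7/9) - 460 = 4298/9 - 460 = 158/9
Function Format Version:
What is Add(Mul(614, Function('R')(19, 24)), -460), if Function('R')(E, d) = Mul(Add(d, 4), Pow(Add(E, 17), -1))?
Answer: Rational(158, 9) ≈ 17.556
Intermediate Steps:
Function('R')(E, d) = Mul(Pow(Add(17, E), -1), Add(4, d)) (Function('R')(E, d) = Mul(Add(4, d), Pow(Add(17, E), -1)) = Mul(Pow(Add(17, E), -1), Add(4, d)))
Add(Mul(614, Function('R')(19, 24)), -460) = Add(Mul(614, Mul(Pow(Add(17, 19), -1), Add(4, 24))), -460) = Add(Mul(614, Mul(Pow(36, -1), 28)), -460) = Add(Mul(614, Mul(Rational(1, 36), 28)), -460) = Add(Mul(614, Rational(7, 9)), -460) = Add(Rational(4298, 9), -460) = Rational(158, 9)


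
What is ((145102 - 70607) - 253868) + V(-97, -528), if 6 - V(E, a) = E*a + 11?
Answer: -230594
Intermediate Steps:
V(E, a) = -5 - E*a (V(E, a) = 6 - (E*a + 11) = 6 - (11 + E*a) = 6 + (-11 - E*a) = -5 - E*a)
((145102 - 70607) - 253868) + V(-97, -528) = ((145102 - 70607) - 253868) + (-5 - 1*(-97)*(-528)) = (74495 - 253868) + (-5 - 51216) = -179373 - 51221 = -230594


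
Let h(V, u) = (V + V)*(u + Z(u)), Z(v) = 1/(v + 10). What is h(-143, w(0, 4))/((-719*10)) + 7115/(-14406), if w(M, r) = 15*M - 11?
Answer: -50299121/51789570 ≈ -0.97122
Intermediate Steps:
Z(v) = 1/(10 + v)
w(M, r) = -11 + 15*M
h(V, u) = 2*V*(u + 1/(10 + u)) (h(V, u) = (V + V)*(u + 1/(10 + u)) = (2*V)*(u + 1/(10 + u)) = 2*V*(u + 1/(10 + u)))
h(-143, w(0, 4))/((-719*10)) + 7115/(-14406) = (2*(-143)*(1 + (-11 + 15*0)*(10 + (-11 + 15*0)))/(10 + (-11 + 15*0)))/((-719*10)) + 7115/(-14406) = (2*(-143)*(1 + (-11 + 0)*(10 + (-11 + 0)))/(10 + (-11 + 0)))/(-7190) + 7115*(-1/14406) = (2*(-143)*(1 - 11*(10 - 11))/(10 - 11))*(-1/7190) - 7115/14406 = (2*(-143)*(1 - 11*(-1))/(-1))*(-1/7190) - 7115/14406 = (2*(-143)*(-1)*(1 + 11))*(-1/7190) - 7115/14406 = (2*(-143)*(-1)*12)*(-1/7190) - 7115/14406 = 3432*(-1/7190) - 7115/14406 = -1716/3595 - 7115/14406 = -50299121/51789570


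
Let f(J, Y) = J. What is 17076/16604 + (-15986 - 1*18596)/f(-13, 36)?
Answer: 143605379/53963 ≈ 2661.2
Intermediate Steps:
17076/16604 + (-15986 - 1*18596)/f(-13, 36) = 17076/16604 + (-15986 - 1*18596)/(-13) = 17076*(1/16604) + (-15986 - 18596)*(-1/13) = 4269/4151 - 34582*(-1/13) = 4269/4151 + 34582/13 = 143605379/53963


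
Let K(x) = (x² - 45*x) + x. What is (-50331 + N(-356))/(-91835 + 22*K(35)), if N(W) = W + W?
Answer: 51043/98765 ≈ 0.51681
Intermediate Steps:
N(W) = 2*W
K(x) = x² - 44*x
(-50331 + N(-356))/(-91835 + 22*K(35)) = (-50331 + 2*(-356))/(-91835 + 22*(35*(-44 + 35))) = (-50331 - 712)/(-91835 + 22*(35*(-9))) = -51043/(-91835 + 22*(-315)) = -51043/(-91835 - 6930) = -51043/(-98765) = -51043*(-1/98765) = 51043/98765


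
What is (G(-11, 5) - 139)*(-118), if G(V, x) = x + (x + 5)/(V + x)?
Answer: 48026/3 ≈ 16009.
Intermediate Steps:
G(V, x) = x + (5 + x)/(V + x)
(G(-11, 5) - 139)*(-118) = ((5 + 5 + 5² - 11*5)/(-11 + 5) - 139)*(-118) = ((5 + 5 + 25 - 55)/(-6) - 139)*(-118) = (-⅙*(-20) - 139)*(-118) = (10/3 - 139)*(-118) = -407/3*(-118) = 48026/3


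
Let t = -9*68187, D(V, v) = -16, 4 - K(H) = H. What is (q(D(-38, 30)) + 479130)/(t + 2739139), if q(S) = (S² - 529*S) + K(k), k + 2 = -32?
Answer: 30493/132841 ≈ 0.22955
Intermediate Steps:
k = -34 (k = -2 - 32 = -34)
K(H) = 4 - H
q(S) = 38 + S² - 529*S (q(S) = (S² - 529*S) + (4 - 1*(-34)) = (S² - 529*S) + (4 + 34) = (S² - 529*S) + 38 = 38 + S² - 529*S)
t = -613683
(q(D(-38, 30)) + 479130)/(t + 2739139) = ((38 + (-16)² - 529*(-16)) + 479130)/(-613683 + 2739139) = ((38 + 256 + 8464) + 479130)/2125456 = (8758 + 479130)*(1/2125456) = 487888*(1/2125456) = 30493/132841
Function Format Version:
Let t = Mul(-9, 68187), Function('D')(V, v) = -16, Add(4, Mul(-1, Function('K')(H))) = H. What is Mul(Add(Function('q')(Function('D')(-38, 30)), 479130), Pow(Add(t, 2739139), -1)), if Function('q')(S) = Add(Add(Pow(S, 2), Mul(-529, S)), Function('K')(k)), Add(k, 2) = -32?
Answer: Rational(30493, 132841) ≈ 0.22955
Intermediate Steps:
k = -34 (k = Add(-2, -32) = -34)
Function('K')(H) = Add(4, Mul(-1, H))
Function('q')(S) = Add(38, Pow(S, 2), Mul(-529, S)) (Function('q')(S) = Add(Add(Pow(S, 2), Mul(-529, S)), Add(4, Mul(-1, -34))) = Add(Add(Pow(S, 2), Mul(-529, S)), Add(4, 34)) = Add(Add(Pow(S, 2), Mul(-529, S)), 38) = Add(38, Pow(S, 2), Mul(-529, S)))
t = -613683
Mul(Add(Function('q')(Function('D')(-38, 30)), 479130), Pow(Add(t, 2739139), -1)) = Mul(Add(Add(38, Pow(-16, 2), Mul(-529, -16)), 479130), Pow(Add(-613683, 2739139), -1)) = Mul(Add(Add(38, 256, 8464), 479130), Pow(2125456, -1)) = Mul(Add(8758, 479130), Rational(1, 2125456)) = Mul(487888, Rational(1, 2125456)) = Rational(30493, 132841)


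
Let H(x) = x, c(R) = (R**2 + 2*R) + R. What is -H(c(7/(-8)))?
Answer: 119/64 ≈ 1.8594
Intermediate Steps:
c(R) = R**2 + 3*R
-H(c(7/(-8))) = -7/(-8)*(3 + 7/(-8)) = -7*(-1/8)*(3 + 7*(-1/8)) = -(-7)*(3 - 7/8)/8 = -(-7)*17/(8*8) = -1*(-119/64) = 119/64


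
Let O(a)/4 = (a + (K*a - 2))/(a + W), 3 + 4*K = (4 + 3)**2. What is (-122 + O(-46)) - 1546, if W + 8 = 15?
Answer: -62744/39 ≈ -1608.8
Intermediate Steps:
W = 7 (W = -8 + 15 = 7)
K = 23/2 (K = -3/4 + (4 + 3)**2/4 = -3/4 + (1/4)*7**2 = -3/4 + (1/4)*49 = -3/4 + 49/4 = 23/2 ≈ 11.500)
O(a) = 4*(-2 + 25*a/2)/(7 + a) (O(a) = 4*((a + (23*a/2 - 2))/(a + 7)) = 4*((a + (-2 + 23*a/2))/(7 + a)) = 4*((-2 + 25*a/2)/(7 + a)) = 4*(-2 + 25*a/2)/(7 + a))
(-122 + O(-46)) - 1546 = (-122 + 2*(-4 + 25*(-46))/(7 - 46)) - 1546 = (-122 + 2*(-4 - 1150)/(-39)) - 1546 = (-122 + 2*(-1/39)*(-1154)) - 1546 = (-122 + 2308/39) - 1546 = -2450/39 - 1546 = -62744/39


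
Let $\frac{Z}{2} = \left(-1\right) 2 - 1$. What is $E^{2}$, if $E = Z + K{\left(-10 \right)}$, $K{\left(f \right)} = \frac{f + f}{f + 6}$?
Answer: $1$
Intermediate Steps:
$Z = -6$ ($Z = 2 \left(\left(-1\right) 2 - 1\right) = 2 \left(-2 - 1\right) = 2 \left(-3\right) = -6$)
$K{\left(f \right)} = \frac{2 f}{6 + f}$
$E = -1$ ($E = -6 + 2 \left(-10\right) \frac{1}{6 - 10} = -6 + 2 \left(-10\right) \frac{1}{-4} = -6 + 2 \left(-10\right) \left(- \frac{1}{4}\right) = -6 + 5 = -1$)
$E^{2} = \left(-1\right)^{2} = 1$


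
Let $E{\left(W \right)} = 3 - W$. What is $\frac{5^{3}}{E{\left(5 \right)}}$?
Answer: $- \frac{125}{2} \approx -62.5$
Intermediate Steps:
$\frac{5^{3}}{E{\left(5 \right)}} = \frac{5^{3}}{3 - 5} = \frac{125}{3 - 5} = \frac{125}{-2} = 125 \left(- \frac{1}{2}\right) = - \frac{125}{2}$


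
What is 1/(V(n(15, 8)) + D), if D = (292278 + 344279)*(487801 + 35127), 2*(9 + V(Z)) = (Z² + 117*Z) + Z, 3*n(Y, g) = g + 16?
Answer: 1/332873479391 ≈ 3.0041e-12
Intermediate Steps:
n(Y, g) = 16/3 + g/3 (n(Y, g) = (g + 16)/3 = (16 + g)/3 = 16/3 + g/3)
V(Z) = -9 + Z²/2 + 59*Z (V(Z) = -9 + ((Z² + 117*Z) + Z)/2 = -9 + (Z² + 118*Z)/2 = -9 + (Z²/2 + 59*Z) = -9 + Z²/2 + 59*Z)
D = 332873478896 (D = 636557*522928 = 332873478896)
1/(V(n(15, 8)) + D) = 1/((-9 + (16/3 + (⅓)*8)²/2 + 59*(16/3 + (⅓)*8)) + 332873478896) = 1/((-9 + (16/3 + 8/3)²/2 + 59*(16/3 + 8/3)) + 332873478896) = 1/((-9 + (½)*8² + 59*8) + 332873478896) = 1/((-9 + (½)*64 + 472) + 332873478896) = 1/((-9 + 32 + 472) + 332873478896) = 1/(495 + 332873478896) = 1/332873479391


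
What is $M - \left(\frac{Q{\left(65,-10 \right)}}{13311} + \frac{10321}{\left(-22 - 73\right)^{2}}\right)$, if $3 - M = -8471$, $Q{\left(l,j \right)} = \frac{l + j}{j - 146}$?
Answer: $\frac{158786047945339}{18740556900} \approx 8472.9$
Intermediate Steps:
$Q{\left(l,j \right)} = \frac{j + l}{-146 + j}$
$M = 8474$ ($M = 3 - -8471 = 3 + 8471 = 8474$)
$M - \left(\frac{Q{\left(65,-10 \right)}}{13311} + \frac{10321}{\left(-22 - 73\right)^{2}}\right) = 8474 - \left(\frac{\frac{1}{-146 - 10} \left(-10 + 65\right)}{13311} + \frac{10321}{\left(-22 - 73\right)^{2}}\right) = 8474 - \left(\frac{1}{-156} \cdot 55 \cdot \frac{1}{13311} + \frac{10321}{\left(-95\right)^{2}}\right) = 8474 - \left(\left(- \frac{1}{156}\right) 55 \cdot \frac{1}{13311} + \frac{10321}{9025}\right) = 8474 - \left(\left(- \frac{55}{156}\right) \frac{1}{13311} + 10321 \cdot \frac{1}{9025}\right) = 8474 - \left(- \frac{55}{2076516} + \frac{10321}{9025}\right) = 8474 - \frac{21431225261}{18740556900} = \frac{158786047945339}{18740556900}$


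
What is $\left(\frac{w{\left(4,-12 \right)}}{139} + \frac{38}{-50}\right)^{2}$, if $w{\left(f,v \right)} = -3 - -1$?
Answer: $\frac{7241481}{12075625} \approx 0.59968$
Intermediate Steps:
$w{\left(f,v \right)} = -2$ ($w{\left(f,v \right)} = -3 + 1 = -2$)
$\left(\frac{w{\left(4,-12 \right)}}{139} + \frac{38}{-50}\right)^{2} = \left(- \frac{2}{139} + \frac{38}{-50}\right)^{2} = \left(\left(-2\right) \frac{1}{139} + 38 \left(- \frac{1}{50}\right)\right)^{2} = \left(- \frac{2}{139} - \frac{19}{25}\right)^{2} = \left(- \frac{2691}{3475}\right)^{2} = \frac{7241481}{12075625}$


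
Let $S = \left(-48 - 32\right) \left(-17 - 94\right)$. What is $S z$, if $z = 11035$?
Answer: $97990800$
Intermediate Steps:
$S = 8880$ ($S = \left(-80\right) \left(-111\right) = 8880$)
$S z = 8880 \cdot 11035 = 97990800$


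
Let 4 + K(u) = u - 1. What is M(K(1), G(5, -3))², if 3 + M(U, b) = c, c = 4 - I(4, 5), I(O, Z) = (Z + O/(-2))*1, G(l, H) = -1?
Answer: 4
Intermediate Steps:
I(O, Z) = Z - O/2 (I(O, Z) = (Z + O*(-½))*1 = (Z - O/2)*1 = Z - O/2)
K(u) = -5 + u (K(u) = -4 + (u - 1) = -4 + (-1 + u) = -5 + u)
c = 1 (c = 4 - (5 - ½*4) = 4 - (5 - 2) = 4 - 1*3 = 4 - 3 = 1)
M(U, b) = -2 (M(U, b) = -3 + 1 = -2)
M(K(1), G(5, -3))² = (-2)² = 4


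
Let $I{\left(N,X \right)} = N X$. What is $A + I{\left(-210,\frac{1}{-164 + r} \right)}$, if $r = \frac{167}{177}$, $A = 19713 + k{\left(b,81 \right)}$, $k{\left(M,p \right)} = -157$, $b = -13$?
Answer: $\frac{80634698}{4123} \approx 19557.0$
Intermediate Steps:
$A = 19556$ ($A = 19713 - 157 = 19556$)
$r = \frac{167}{177}$ ($r = 167 \cdot \frac{1}{177} = \frac{167}{177} \approx 0.9435$)
$A + I{\left(-210,\frac{1}{-164 + r} \right)} = 19556 - \frac{210}{-164 + \frac{167}{177}} = 19556 - \frac{210}{- \frac{28861}{177}} = 19556 - - \frac{5310}{4123} = 19556 + \frac{5310}{4123} = \frac{80634698}{4123}$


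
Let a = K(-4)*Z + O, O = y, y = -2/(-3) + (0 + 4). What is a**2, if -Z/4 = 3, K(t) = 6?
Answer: 40804/9 ≈ 4533.8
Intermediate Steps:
Z = -12 (Z = -4*3 = -12)
y = 14/3 (y = -2*(-1/3) + 4 = 2/3 + 4 = 14/3 ≈ 4.6667)
O = 14/3 ≈ 4.6667
a = -202/3 (a = 6*(-12) + 14/3 = -72 + 14/3 = -202/3 ≈ -67.333)
a**2 = (-202/3)**2 = 40804/9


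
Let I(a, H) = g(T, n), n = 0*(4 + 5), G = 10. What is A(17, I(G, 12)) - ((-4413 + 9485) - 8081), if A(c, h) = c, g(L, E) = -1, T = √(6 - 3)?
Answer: 3026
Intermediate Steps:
n = 0 (n = 0*9 = 0)
T = √3 ≈ 1.7320
I(a, H) = -1
A(17, I(G, 12)) - ((-4413 + 9485) - 8081) = 17 - ((-4413 + 9485) - 8081) = 17 - (5072 - 8081) = 17 - 1*(-3009) = 17 + 3009 = 3026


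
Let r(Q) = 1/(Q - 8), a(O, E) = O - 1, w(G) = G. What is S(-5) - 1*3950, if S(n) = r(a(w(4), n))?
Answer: -19751/5 ≈ -3950.2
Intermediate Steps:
a(O, E) = -1 + O
r(Q) = 1/(-8 + Q)
S(n) = -1/5 (S(n) = 1/(-8 + (-1 + 4)) = 1/(-8 + 3) = 1/(-5) = -1/5)
S(-5) - 1*3950 = -1/5 - 1*3950 = -1/5 - 3950 = -19751/5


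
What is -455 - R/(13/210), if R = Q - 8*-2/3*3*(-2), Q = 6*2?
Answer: -1715/13 ≈ -131.92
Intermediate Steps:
Q = 12
R = -20 (R = 12 - 8*-2/3*3*(-2) = 12 - 8*-2*1/3*3*(-2) = 12 - 8*(-2/3*3)*(-2) = 12 - (-16)*(-2) = 12 - 8*4 = 12 - 32 = -20)
-455 - R/(13/210) = -455 - (-20)/(13/210) = -455 - (-20)/(13*(1/210)) = -455 - (-20)/13/210 = -455 - (-20)*210/13 = -455 - 1*(-4200/13) = -455 + 4200/13 = -1715/13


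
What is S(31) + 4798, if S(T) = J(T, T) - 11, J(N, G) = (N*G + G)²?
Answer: 988851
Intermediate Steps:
J(N, G) = (G + G*N)² (J(N, G) = (G*N + G)² = (G + G*N)²)
S(T) = -11 + T²*(1 + T)² (S(T) = T²*(1 + T)² - 11 = -11 + T²*(1 + T)²)
S(31) + 4798 = (-11 + 31²*(1 + 31)²) + 4798 = (-11 + 961*32²) + 4798 = (-11 + 961*1024) + 4798 = (-11 + 984064) + 4798 = 984053 + 4798 = 988851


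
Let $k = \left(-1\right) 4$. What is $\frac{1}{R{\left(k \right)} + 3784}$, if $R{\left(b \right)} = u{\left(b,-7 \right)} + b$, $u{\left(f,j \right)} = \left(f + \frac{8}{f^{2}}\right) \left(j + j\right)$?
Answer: $\frac{1}{3829} \approx 0.00026116$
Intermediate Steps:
$k = -4$
$u{\left(f,j \right)} = 2 j \left(f + \frac{8}{f^{2}}\right)$ ($u{\left(f,j \right)} = \left(f + \frac{8}{f^{2}}\right) 2 j = 2 j \left(f + \frac{8}{f^{2}}\right)$)
$R{\left(b \right)} = b - \frac{14 \left(8 + b^{3}\right)}{b^{2}}$ ($R{\left(b \right)} = 2 \left(-7\right) \frac{1}{b^{2}} \left(8 + b^{3}\right) + b = - \frac{14 \left(8 + b^{3}\right)}{b^{2}} + b = b - \frac{14 \left(8 + b^{3}\right)}{b^{2}}$)
$\frac{1}{R{\left(k \right)} + 3784} = \frac{1}{\left(- \frac{112}{16} - -52\right) + 3784} = \frac{1}{\left(\left(-112\right) \frac{1}{16} + 52\right) + 3784} = \frac{1}{\left(-7 + 52\right) + 3784} = \frac{1}{45 + 3784} = \frac{1}{3829}$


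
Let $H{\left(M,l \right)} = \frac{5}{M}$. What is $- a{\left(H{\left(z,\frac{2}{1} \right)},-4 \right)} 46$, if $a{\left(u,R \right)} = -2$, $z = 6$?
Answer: $92$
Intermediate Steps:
$- a{\left(H{\left(z,\frac{2}{1} \right)},-4 \right)} 46 = \left(-1\right) \left(-2\right) 46 = 2 \cdot 46 = 92$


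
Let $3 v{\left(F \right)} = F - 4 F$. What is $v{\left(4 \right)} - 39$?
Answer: $-43$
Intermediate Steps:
$v{\left(F \right)} = - F$ ($v{\left(F \right)} = \frac{F - 4 F}{3} = \frac{\left(-3\right) F}{3} = - F$)
$v{\left(4 \right)} - 39 = \left(-1\right) 4 - 39 = -4 - 39 = -43$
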